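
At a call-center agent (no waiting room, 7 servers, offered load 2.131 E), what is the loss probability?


B(c,a) = (a^c/c!) / Σ_{k=0}^{c} a^k/k!
a^7/7! = 0.039596
Σ terms (k=0..7): 1.00000 + 2.13100 + 2.27058 + 1.61287 + 0.85926 + 0.36621 + 0.13007 + 0.03960 = 8.409584
B = 0.039596/8.409584 = 0.004708

Final: 0.004708


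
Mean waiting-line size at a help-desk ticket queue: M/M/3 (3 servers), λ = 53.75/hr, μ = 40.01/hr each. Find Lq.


a = λ/μ = 1.3434; ρ = a/3 = 0.4478
P₀ = 0.251409
Lq = P₀·a^c·ρ / (c!·(1−ρ)²) = 0.251409·2.42454·0.4478/(6·0.30492)
= 0.14920

Final: 0.14920


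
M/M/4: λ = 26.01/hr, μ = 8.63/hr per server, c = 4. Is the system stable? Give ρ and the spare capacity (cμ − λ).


Total capacity cμ = 4·8.63 = 34.52/hr
ρ = λ/(cμ) = 26.01/34.52 = 0.7535
Stable ⇔ ρ < 1: YES
Spare capacity = cμ − λ = 34.52 − 26.01 = 8.51/hr

Final: ρ = 0.7535; stable; margin = 8.51/hr


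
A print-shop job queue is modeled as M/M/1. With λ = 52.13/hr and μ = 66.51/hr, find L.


ρ = λ/μ = 52.13/66.51 = 0.7838
L = ρ/(1−ρ) = 0.7838/(1 − 0.7838) = 0.7838/0.2162 = 3.6252

Final: 3.6252


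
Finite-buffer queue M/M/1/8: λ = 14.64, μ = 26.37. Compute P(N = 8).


ρ = λ/μ = 14.64/26.37 = 0.5552
P_K = (1−ρ)ρ^K/(1−ρ^(K+1)) = (0.4448·0.009025)/(1 − 0.005010)
= 0.004015/0.994990 = 0.004035

Final: 0.004035


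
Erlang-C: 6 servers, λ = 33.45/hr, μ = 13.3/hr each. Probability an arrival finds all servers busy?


a = λ/μ = 2.5150; ρ = a/6 = 0.4192
P₀ = 0.080385 (from M/M/c formula)
C(c,a) = [a^c/(c!(1−ρ))]·P₀ = [253.08528/(720·0.5808)]·0.080385
= 0.60518·0.080385 = 0.048648

Final: 0.048648


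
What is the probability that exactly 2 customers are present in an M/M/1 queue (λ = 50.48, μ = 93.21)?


ρ = 50.48/93.21 = 0.5416
P_n = (1−ρ)·ρ^n = (1 − 0.5416)·0.5416^2 = 0.4584·0.293301 = 0.134457

Final: 0.134457


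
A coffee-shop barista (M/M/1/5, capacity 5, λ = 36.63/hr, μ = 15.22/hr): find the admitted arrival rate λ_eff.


ρ = 2.4067; P_K = (1−ρ)ρ^5/(1−ρ^6) = 0.587517
λ_eff = λ(1 − P_K) = 36.63·(1 − 0.587517) = 36.63·0.412483 = 15.1093 /hr

Final: 15.1093 /hr


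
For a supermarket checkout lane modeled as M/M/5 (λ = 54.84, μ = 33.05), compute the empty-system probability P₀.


a = λ/μ = 54.84/33.05 = 1.6593; ρ = a/c = 0.3319
Σ_{k=0}^{4} a^k/k! (terms k=0..4) = 1.00000 + 1.65930 + 1.37665 + 0.76142 + 0.31586 = 5.11323
Tail: a^5/(5!(1−ρ)) = 12.57853/(120·0.6681) = 0.15689
P₀ = 1/(5.11323 + 0.15689) = 1/5.27012 = 0.189749

Final: 0.189749


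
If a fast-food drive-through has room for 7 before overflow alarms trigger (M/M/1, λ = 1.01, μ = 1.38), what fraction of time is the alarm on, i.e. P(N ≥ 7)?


ρ = 1.01/1.38 = 0.7319
P(N ≥ n) = ρ^n = 0.7319^7 = 0.112485

Final: 0.112485


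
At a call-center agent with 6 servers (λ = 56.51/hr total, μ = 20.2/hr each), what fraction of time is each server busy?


ρ = λ/(cμ) = 56.51/(6·20.2) = 56.51/121.20 = 0.4663

Final: 0.4663


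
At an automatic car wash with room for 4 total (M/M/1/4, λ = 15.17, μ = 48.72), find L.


ρ = 15.17/48.72 = 0.3114
L = ρ[1 − (K+1)ρ^K + Kρ^(K+1)] / [(1−ρ)(1−ρ^(K+1))]
Numerator: 0.3114·(1 − 5·0.009400 + 4·0.002927) = 0.300382
Denominator: (0.6886)·(0.997073) = 0.686613
L = 0.300382/0.686613 = 0.4375

Final: 0.4375


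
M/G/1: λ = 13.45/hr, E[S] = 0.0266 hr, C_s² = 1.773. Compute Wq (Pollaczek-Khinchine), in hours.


ρ = λ·E[S] = 13.45·0.0266 = 0.3578
E[S²] = E[S]²(1+C_s²) = 0.0266²·(1+1.773) = 0.001962
Wq = λ·E[S²]/(2(1−ρ)) = 13.45·0.001962/(2·0.6422) = 0.02055 hr

Final: 0.02055 hr


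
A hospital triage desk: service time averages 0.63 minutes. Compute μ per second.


μ = 1/(service time) in consistent units.
1 second = 0.0166667 min, so μ = 0.0166667/0.63 = 0.02646 per second

Final: 0.02646 /sec


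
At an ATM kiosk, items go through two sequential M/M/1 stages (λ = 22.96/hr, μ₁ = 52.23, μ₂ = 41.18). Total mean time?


Each node sees arrival rate λ = 22.96/hr (tandem ⇒ throughput preserved).
W₁ = 1/(μ₁−λ) = 1/(52.23−22.96) = 0.03416 hr
W₂ = 1/(μ₂−λ) = 1/(41.18−22.96) = 0.05488 hr
W_total = W₁ + W₂ = 0.03416 + 0.05488 = 0.08905 hr

Final: 0.08905 hr


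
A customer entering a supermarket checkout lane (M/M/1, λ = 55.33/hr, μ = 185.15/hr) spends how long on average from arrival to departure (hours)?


W = 1/(μ−λ) = 1/(185.15 − 55.33) = 1/129.82 = 0.007703 hr

Final: 0.007703 hr


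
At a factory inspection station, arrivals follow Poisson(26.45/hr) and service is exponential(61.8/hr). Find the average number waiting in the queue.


ρ = 26.45/61.8 = 0.4280
Lq = ρ²/(1−ρ) = 0.1832/0.5720 = 0.3202

Final: 0.3202


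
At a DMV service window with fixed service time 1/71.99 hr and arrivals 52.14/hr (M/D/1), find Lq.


ρ = 52.14/71.99 = 0.7243
M/D/1: Lq = ρ²/(2(1−ρ)) = 0.5246/(2·0.2757) = 0.95122

Final: 0.95122


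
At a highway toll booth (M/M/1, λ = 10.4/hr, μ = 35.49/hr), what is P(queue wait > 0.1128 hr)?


ρ = 10.4/35.49 = 0.2930
P(Wq > t) = ρ·e^{−(μ−λ)t} = 0.2930·e^{−2.8302}
= 0.2930·0.059004 = 0.017291

Final: 0.017291


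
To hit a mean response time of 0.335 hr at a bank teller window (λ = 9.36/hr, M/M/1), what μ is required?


W = 1/(μ−λ) ⇒ μ − λ = 1/W = 1/0.335 = 2.9851
μ = λ + 1/W = 9.36 + 2.9851 = 12.3451 per hr

Final: 12.3451 /hr


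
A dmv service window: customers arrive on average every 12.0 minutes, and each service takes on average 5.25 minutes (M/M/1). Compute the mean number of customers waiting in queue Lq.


λ = 60/12.0 = 5.0000 /hr
μ = 60/5.25 = 11.4286 /hr
ρ = λ/μ = 5.0000/11.4286 = 0.4375
Lq = ρ²/(1−ρ) = 0.1914/0.5625 = 0.3403

Final: 0.3403


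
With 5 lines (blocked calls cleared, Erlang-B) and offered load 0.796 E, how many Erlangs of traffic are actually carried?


B(5,0.796) = 0.001202 (Erlang-B)
Carried load = a(1 − B) = 0.796·(1 − 0.001202) = 0.796·0.998798 = 0.7950 E

Final: 0.7950 Erlangs


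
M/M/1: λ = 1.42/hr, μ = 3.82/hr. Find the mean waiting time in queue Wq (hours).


ρ = 1.42/3.82 = 0.3717
Wq = ρ/(μ−λ) = 0.3717/(3.82 − 1.42) = 0.3717/2.40 = 0.1549 hr

Final: 0.1549 hr


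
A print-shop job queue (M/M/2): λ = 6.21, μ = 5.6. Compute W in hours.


a = 1.1089; ρ = 0.5545; P₀ = 0.286617
Lq = P₀·a^c·ρ/(c!(1−ρ)²) = 0.49225
Wq = Lq/λ = 0.49225/6.21 = 0.07927 hr
W = Wq + 1/μ = 0.07927 + 0.17857 = 0.25784 hr

Final: 0.25784 hr


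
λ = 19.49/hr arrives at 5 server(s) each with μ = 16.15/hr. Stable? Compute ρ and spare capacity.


Total capacity cμ = 5·16.15 = 80.75/hr
ρ = λ/(cμ) = 19.49/80.75 = 0.2414
Stable ⇔ ρ < 1: YES
Spare capacity = cμ − λ = 80.75 − 19.49 = 61.26/hr

Final: ρ = 0.2414; stable; margin = 61.26/hr


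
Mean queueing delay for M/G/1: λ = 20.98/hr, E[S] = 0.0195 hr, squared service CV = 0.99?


ρ = λ·E[S] = 20.98·0.0195 = 0.4091
E[S²] = E[S]²(1+C_s²) = 0.0195²·(1+0.99) = 0.0007567
Wq = λ·E[S²]/(2(1−ρ)) = 20.98·0.0007567/(2·0.5909) = 0.01343 hr

Final: 0.01343 hr


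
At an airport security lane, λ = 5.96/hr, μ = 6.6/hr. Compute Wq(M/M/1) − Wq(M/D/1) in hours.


ρ = 5.96/6.6 = 0.9030
Wq(M/M/1) = ρ/(μ−λ) = 0.9030/0.6400 = 1.41098 hr
Wq(M/D/1) = ρ/(2(μ−λ)) = 0.70549 hr
Savings = 1.41098 − 0.70549 = 0.70549 hr

Final: 0.70549 hr


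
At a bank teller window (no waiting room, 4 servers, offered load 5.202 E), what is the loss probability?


B(c,a) = (a^c/c!) / Σ_{k=0}^{c} a^k/k!
a^4/4! = 30.511963
Σ terms (k=0..4): 1.00000 + 5.20200 + 13.53040 + 23.46172 + 30.51196 = 73.706082
B = 30.511963/73.706082 = 0.413968

Final: 0.413968


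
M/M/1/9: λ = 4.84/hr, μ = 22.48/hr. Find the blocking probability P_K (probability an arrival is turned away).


ρ = λ/μ = 4.84/22.48 = 0.2153
P_K = (1−ρ)ρ^K/(1−ρ^(K+1)) = (0.7847·0.0000009941)/(1 − 0.0000002140)
= 0.0000007801/1.000000 = 0.0000007801

Final: 0.0000007801


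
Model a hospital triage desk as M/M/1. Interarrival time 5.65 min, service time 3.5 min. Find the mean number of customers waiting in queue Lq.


λ = 60/5.65 = 10.6195 /hr
μ = 60/3.5 = 17.1429 /hr
ρ = λ/μ = 10.6195/17.1429 = 0.6195
Lq = ρ²/(1−ρ) = 0.3837/0.3805 = 1.0084

Final: 1.0084


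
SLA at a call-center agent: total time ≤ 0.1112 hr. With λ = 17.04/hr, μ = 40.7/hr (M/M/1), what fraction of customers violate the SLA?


W ~ Exponential(μ−λ) for M/M/1.
μ − λ = 40.7 − 17.04 = 23.6600
P(W > t) = e^{−(μ−λ)t} = e^{−2.6310} = 0.072007

Final: 0.072007


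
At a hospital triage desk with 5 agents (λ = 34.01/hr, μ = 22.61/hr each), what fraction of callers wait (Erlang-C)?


a = λ/μ = 1.5042; ρ = a/5 = 0.3008
P₀ = 0.221835 (from M/M/c formula)
C(c,a) = [a^c/(c!(1−ρ))]·P₀ = [7.70070/(120·0.6992)]·0.221835
= 0.09179·0.221835 = 0.020361

Final: 0.020361


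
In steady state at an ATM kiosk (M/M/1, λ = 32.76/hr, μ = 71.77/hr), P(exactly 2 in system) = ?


ρ = 32.76/71.77 = 0.4565
P_n = (1−ρ)·ρ^n = (1 − 0.4565)·0.4565^2 = 0.5435·0.208354 = 0.113249

Final: 0.113249


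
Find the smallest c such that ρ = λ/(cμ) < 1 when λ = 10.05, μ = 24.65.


Stability requires cμ > λ ⇔ c > λ/μ.
λ/μ = 10.05/24.65 = 0.4077
Minimum integer c = ⌊0.4077⌋ + 1 = 1
Check: 1·24.65 = 24.65 > 10.05, while 0·24.65 = 0.00 ≤ 10.05

Final: 1 servers


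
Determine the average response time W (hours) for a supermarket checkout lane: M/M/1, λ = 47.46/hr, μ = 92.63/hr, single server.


W = 1/(μ−λ) = 1/(92.63 − 47.46) = 1/45.17 = 0.02214 hr

Final: 0.02214 hr


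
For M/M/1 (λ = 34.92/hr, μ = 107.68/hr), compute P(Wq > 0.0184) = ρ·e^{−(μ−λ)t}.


ρ = 34.92/107.68 = 0.3243
P(Wq > t) = ρ·e^{−(μ−λ)t} = 0.3243·e^{−1.3388}
= 0.3243·0.262164 = 0.085018

Final: 0.085018


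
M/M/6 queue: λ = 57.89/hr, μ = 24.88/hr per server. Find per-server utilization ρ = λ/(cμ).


ρ = λ/(cμ) = 57.89/(6·24.88) = 57.89/149.28 = 0.3878

Final: 0.3878


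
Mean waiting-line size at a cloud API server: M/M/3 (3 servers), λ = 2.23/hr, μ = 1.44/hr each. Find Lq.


a = λ/μ = 1.5486; ρ = a/3 = 0.5162
P₀ = 0.198921
Lq = P₀·a^c·ρ / (c!·(1−ρ)²) = 0.198921·3.71387·0.5162/(6·0.23406)
= 0.27155

Final: 0.27155


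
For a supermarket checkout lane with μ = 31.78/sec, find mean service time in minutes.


Mean service time = 1/μ = 1/31.78 second = 0.03147 second
In minutes: 0.03147 × 0.0166667 = 0.0005244 min

Final: 0.0005244 min


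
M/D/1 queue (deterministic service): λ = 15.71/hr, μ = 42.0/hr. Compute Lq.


ρ = 15.71/42.0 = 0.3740
M/D/1: Lq = ρ²/(2(1−ρ)) = 0.1399/(2·0.6260) = 0.11176

Final: 0.11176


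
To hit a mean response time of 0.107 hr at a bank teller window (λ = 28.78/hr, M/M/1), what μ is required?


W = 1/(μ−λ) ⇒ μ − λ = 1/W = 1/0.107 = 9.3458
μ = λ + 1/W = 28.78 + 9.3458 = 38.1258 per hr

Final: 38.1258 /hr


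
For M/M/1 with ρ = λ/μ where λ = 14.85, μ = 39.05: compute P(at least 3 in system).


ρ = 14.85/39.05 = 0.3803
P(N ≥ n) = ρ^n = 0.3803^3 = 0.054994

Final: 0.054994


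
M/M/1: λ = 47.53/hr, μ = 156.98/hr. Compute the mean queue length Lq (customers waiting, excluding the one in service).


ρ = 47.53/156.98 = 0.3028
Lq = ρ²/(1−ρ) = 0.09167/0.6972 = 0.1315

Final: 0.1315


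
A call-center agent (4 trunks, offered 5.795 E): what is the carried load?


B(4,5.795) = 0.456165 (Erlang-B)
Carried load = a(1 − B) = 5.795·(1 − 0.456165) = 5.795·0.543835 = 3.1515 E

Final: 3.1515 Erlangs


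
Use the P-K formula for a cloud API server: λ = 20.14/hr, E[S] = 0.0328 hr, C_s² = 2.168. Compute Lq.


ρ = λ·E[S] = 20.14·0.0328 = 0.6606
Lq = ρ²(1+C_s²)/(2(1−ρ)) = 0.4364·(1+2.168)/(2·0.3394)
= 0.4364·3.1680/0.6788 = 2.03657

Final: 2.03657


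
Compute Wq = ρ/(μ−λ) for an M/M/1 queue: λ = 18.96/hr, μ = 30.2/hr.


ρ = 18.96/30.2 = 0.6278
Wq = ρ/(μ−λ) = 0.6278/(30.2 − 18.96) = 0.6278/11.24 = 0.05586 hr

Final: 0.05586 hr


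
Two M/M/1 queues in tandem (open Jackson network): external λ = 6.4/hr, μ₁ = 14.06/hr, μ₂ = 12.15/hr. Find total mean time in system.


Each node sees arrival rate λ = 6.4/hr (tandem ⇒ throughput preserved).
W₁ = 1/(μ₁−λ) = 1/(14.06−6.4) = 0.13055 hr
W₂ = 1/(μ₂−λ) = 1/(12.15−6.4) = 0.17391 hr
W_total = W₁ + W₂ = 0.13055 + 0.17391 = 0.30446 hr

Final: 0.30446 hr


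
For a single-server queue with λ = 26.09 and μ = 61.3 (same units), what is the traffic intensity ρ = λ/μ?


ρ = λ/μ = 26.09/61.3 = 0.4256

Final: 0.4256


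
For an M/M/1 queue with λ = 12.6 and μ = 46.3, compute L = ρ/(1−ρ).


ρ = λ/μ = 12.6/46.3 = 0.2721
L = ρ/(1−ρ) = 0.2721/(1 − 0.2721) = 0.2721/0.7279 = 0.3739

Final: 0.3739


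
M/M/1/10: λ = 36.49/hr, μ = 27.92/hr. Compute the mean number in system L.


ρ = 36.49/27.92 = 1.3069
L = ρ[1 − (K+1)ρ^K + Kρ^(K+1)] / [(1−ρ)(1−ρ^(K+1))]
Numerator: 1.3069·(1 − 11·14.540673 + 10·19.003909) = 40.635239
Denominator: (-0.3069)·(-18.003909) = 5.526272
L = 40.635239/5.526272 = 7.3531

Final: 7.3531


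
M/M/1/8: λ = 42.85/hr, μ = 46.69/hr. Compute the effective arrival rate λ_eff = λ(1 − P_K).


ρ = 0.9178; P_K = (1−ρ)ρ^8/(1−ρ^9) = 0.076923
λ_eff = λ(1 − P_K) = 42.85·(1 − 0.076923) = 42.85·0.923077 = 39.5539 /hr

Final: 39.5539 /hr


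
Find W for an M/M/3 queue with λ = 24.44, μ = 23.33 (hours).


a = 1.0476; ρ = 0.3492; P₀ = 0.345937
Lq = P₀·a^c·ρ/(c!(1−ρ)²) = 0.05465
Wq = Lq/λ = 0.05465/24.44 = 0.002236 hr
W = Wq + 1/μ = 0.002236 + 0.04286 = 0.04510 hr

Final: 0.04510 hr


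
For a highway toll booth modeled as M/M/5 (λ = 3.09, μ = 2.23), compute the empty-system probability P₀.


a = λ/μ = 3.09/2.23 = 1.3857; ρ = a/c = 0.2771
Σ_{k=0}^{4} a^k/k! (terms k=0..4) = 1.00000 + 1.38565 + 0.96001 + 0.44341 + 0.15360 = 3.94268
Tail: a^5/(5!(1−ρ)) = 5.10820/(120·0.7229) = 0.05889
P₀ = 1/(3.94268 + 0.05889) = 1/4.00157 = 0.249902

Final: 0.249902


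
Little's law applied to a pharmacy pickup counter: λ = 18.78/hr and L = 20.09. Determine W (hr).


W = L/λ = 20.09/18.78 = 1.0698 hr

Final: 1.0698 hr


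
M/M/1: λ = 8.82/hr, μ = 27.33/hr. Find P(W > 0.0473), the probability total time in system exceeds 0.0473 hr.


W ~ Exponential(μ−λ) for M/M/1.
μ − λ = 27.33 − 8.82 = 18.5100
P(W > t) = e^{−(μ−λ)t} = e^{−0.8755} = 0.416644

Final: 0.416644


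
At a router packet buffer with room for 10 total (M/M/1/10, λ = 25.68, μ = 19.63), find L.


ρ = 25.68/19.63 = 1.3082
L = ρ[1 − (K+1)ρ^K + Kρ^(K+1)] / [(1−ρ)(1−ρ^(K+1))]
Numerator: 1.3082·(1 − 11·14.680715 + 10·19.205336) = 41.294045
Denominator: (-0.3082)·(-18.205336) = 5.610916
L = 41.294045/5.610916 = 7.3596

Final: 7.3596


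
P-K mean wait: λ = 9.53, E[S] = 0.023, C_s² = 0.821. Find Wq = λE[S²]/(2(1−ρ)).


ρ = λ·E[S] = 9.53·0.023 = 0.2192
E[S²] = E[S]²(1+C_s²) = 0.023²·(1+0.821) = 0.0009633
Wq = λ·E[S²]/(2(1−ρ)) = 9.53·0.0009633/(2·0.7808) = 0.005879 hr

Final: 0.005879 hr


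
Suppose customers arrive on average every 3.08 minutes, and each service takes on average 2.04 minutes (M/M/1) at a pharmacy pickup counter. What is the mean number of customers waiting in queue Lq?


λ = 60/3.08 = 19.4805 /hr
μ = 60/2.04 = 29.4118 /hr
ρ = λ/μ = 19.4805/29.4118 = 0.6623
Lq = ρ²/(1−ρ) = 0.4387/0.3377 = 1.2992

Final: 1.2992


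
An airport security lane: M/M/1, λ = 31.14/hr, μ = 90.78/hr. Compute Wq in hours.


ρ = 31.14/90.78 = 0.3430
Wq = ρ/(μ−λ) = 0.3430/(90.78 − 31.14) = 0.3430/59.64 = 0.005752 hr

Final: 0.005752 hr


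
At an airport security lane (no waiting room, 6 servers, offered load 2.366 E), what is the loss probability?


B(c,a) = (a^c/c!) / Σ_{k=0}^{c} a^k/k!
a^6/6! = 0.243644
Σ terms (k=0..6): 1.00000 + 2.36600 + 2.79898 + 2.20746 + 1.30571 + 0.61786 + 0.24364 = 10.539659
B = 0.243644/10.539659 = 0.023117

Final: 0.023117


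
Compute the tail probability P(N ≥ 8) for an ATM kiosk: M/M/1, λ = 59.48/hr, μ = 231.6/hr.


ρ = 59.48/231.6 = 0.2568
P(N ≥ n) = ρ^n = 0.2568^8 = 0.00001893

Final: 0.00001893


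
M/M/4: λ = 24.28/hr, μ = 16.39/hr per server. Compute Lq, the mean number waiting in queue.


a = λ/μ = 1.4814; ρ = a/4 = 0.3703
P₀ = 0.225268
Lq = P₀·a^c·ρ / (c!·(1−ρ)²) = 0.225268·4.81592·0.3703/(24·0.39646)
= 0.04223

Final: 0.04223


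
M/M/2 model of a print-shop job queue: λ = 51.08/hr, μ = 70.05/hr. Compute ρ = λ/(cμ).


ρ = λ/(cμ) = 51.08/(2·70.05) = 51.08/140.10 = 0.3646

Final: 0.3646


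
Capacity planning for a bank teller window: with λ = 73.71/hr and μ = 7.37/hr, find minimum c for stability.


Stability requires cμ > λ ⇔ c > λ/μ.
λ/μ = 73.71/7.37 = 10.0014
Minimum integer c = ⌊10.0014⌋ + 1 = 11
Check: 11·7.37 = 81.07 > 73.71, while 10·7.37 = 73.70 ≤ 73.71

Final: 11 servers


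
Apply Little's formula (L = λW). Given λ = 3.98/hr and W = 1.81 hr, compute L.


L = λW = 3.98·1.81 = 7.2038

Final: 7.2038


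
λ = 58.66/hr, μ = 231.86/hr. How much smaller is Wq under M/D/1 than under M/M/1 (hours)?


ρ = 58.66/231.86 = 0.2530
Wq(M/M/1) = ρ/(μ−λ) = 0.2530/173.20 = 0.001461 hr
Wq(M/D/1) = ρ/(2(μ−λ)) = 0.0007304 hr
Savings = 0.001461 − 0.0007304 = 0.0007304 hr

Final: 0.0007304 hr


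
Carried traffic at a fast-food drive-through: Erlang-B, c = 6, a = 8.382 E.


B(6,8.382) = 0.410005 (Erlang-B)
Carried load = a(1 − B) = 8.382·(1 − 0.410005) = 8.382·0.589995 = 4.9453 E

Final: 4.9453 Erlangs


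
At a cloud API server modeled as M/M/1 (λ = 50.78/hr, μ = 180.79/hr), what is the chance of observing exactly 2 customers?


ρ = 50.78/180.79 = 0.2809
P_n = (1−ρ)·ρ^n = (1 − 0.2809)·0.2809^2 = 0.7191·0.078893 = 0.056733

Final: 0.056733


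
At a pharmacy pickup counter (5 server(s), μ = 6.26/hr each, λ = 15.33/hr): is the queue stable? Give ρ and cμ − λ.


Total capacity cμ = 5·6.26 = 31.30/hr
ρ = λ/(cμ) = 15.33/31.30 = 0.4898
Stable ⇔ ρ < 1: YES
Spare capacity = cμ − λ = 31.30 − 15.33 = 15.97/hr

Final: ρ = 0.4898; stable; margin = 15.97/hr


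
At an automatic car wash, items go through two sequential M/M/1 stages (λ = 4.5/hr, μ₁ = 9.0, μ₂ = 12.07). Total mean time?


Each node sees arrival rate λ = 4.5/hr (tandem ⇒ throughput preserved).
W₁ = 1/(μ₁−λ) = 1/(9.0−4.5) = 0.22222 hr
W₂ = 1/(μ₂−λ) = 1/(12.07−4.5) = 0.13210 hr
W_total = W₁ + W₂ = 0.22222 + 0.13210 = 0.35432 hr

Final: 0.35432 hr


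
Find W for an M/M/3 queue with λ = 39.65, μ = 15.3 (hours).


a = 2.5915; ρ = 0.8638; P₀ = 0.035395
Lq = P₀·a^c·ρ/(c!(1−ρ)²) = 4.78351
Wq = Lq/λ = 4.78351/39.65 = 0.12064 hr
W = Wq + 1/μ = 0.12064 + 0.06536 = 0.18600 hr

Final: 0.18600 hr


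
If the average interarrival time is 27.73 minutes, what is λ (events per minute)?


λ = 1/(interarrival time) in consistent units.
1 minute = 1 min, so λ = 1/27.73 = 0.03606 per minute

Final: 0.03606 /min


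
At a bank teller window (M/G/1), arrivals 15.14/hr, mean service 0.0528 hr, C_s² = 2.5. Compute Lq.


ρ = λ·E[S] = 15.14·0.0528 = 0.7994
Lq = ρ²(1+C_s²)/(2(1−ρ)) = 0.6390·(1+2.5)/(2·0.2006)
= 0.6390·3.5000/0.4012 = 5.57454

Final: 5.57454


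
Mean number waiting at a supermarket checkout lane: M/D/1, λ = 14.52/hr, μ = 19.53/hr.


ρ = 14.52/19.53 = 0.7435
M/D/1: Lq = ρ²/(2(1−ρ)) = 0.5527/(2·0.2565) = 1.07737

Final: 1.07737


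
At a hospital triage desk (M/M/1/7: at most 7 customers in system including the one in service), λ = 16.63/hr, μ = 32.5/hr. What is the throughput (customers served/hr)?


ρ = 0.5117; P_K = (1−ρ)ρ^7/(1−ρ^8) = 0.004506
λ_eff = λ(1 − P_K) = 16.63·(1 − 0.004506) = 16.63·0.995494 = 16.5551 /hr

Final: 16.5551 /hr


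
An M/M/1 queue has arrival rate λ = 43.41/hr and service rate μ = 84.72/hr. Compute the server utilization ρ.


ρ = λ/μ = 43.41/84.72 = 0.5124

Final: 0.5124


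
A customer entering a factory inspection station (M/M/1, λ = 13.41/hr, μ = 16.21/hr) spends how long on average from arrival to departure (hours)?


W = 1/(μ−λ) = 1/(16.21 − 13.41) = 1/2.80 = 0.3571 hr

Final: 0.3571 hr


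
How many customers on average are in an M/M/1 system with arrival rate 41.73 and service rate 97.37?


ρ = λ/μ = 41.73/97.37 = 0.4286
L = ρ/(1−ρ) = 0.4286/(1 − 0.4286) = 0.4286/0.5714 = 0.7500

Final: 0.7500


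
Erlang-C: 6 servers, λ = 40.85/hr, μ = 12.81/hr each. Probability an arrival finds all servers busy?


a = λ/μ = 3.1889; ρ = a/6 = 0.5315
P₀ = 0.040237 (from M/M/c formula)
C(c,a) = [a^c/(c!(1−ρ))]·P₀ = [1051.61697/(720·0.4685)]·0.040237
= 3.11747·0.040237 = 0.125438

Final: 0.125438


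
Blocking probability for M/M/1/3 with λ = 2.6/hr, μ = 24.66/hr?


ρ = λ/μ = 2.6/24.66 = 0.1054
P_K = (1−ρ)ρ^K/(1−ρ^(K+1)) = (0.8946·0.001172)/(1 − 0.0001236)
= 0.001048/0.999876 = 0.001049

Final: 0.001049


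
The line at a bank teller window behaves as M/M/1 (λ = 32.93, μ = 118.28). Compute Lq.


ρ = 32.93/118.28 = 0.2784
Lq = ρ²/(1−ρ) = 0.07751/0.7216 = 0.1074

Final: 0.1074


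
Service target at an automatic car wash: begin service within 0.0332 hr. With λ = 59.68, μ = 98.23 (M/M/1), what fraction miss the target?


ρ = 59.68/98.23 = 0.6076
P(Wq > t) = ρ·e^{−(μ−λ)t} = 0.6076·e^{−1.2799}
= 0.6076·0.278076 = 0.168946

Final: 0.168946


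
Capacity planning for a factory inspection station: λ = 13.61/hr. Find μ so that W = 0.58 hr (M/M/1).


W = 1/(μ−λ) ⇒ μ − λ = 1/W = 1/0.58 = 1.7241
μ = λ + 1/W = 13.61 + 1.7241 = 15.3341 per hr

Final: 15.3341 /hr


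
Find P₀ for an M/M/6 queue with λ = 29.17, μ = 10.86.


a = λ/μ = 29.17/10.86 = 2.6860; ρ = a/c = 0.4477
Σ_{k=0}^{5} a^k/k! (terms k=0..5) = 1.00000 + 2.68600 + 3.60731 + 3.22975 + 2.16878 + 1.16507 = 13.85691
Tail: a^6/(6!(1−ρ)) = 375.52566/(720·0.5523) = 0.94429
P₀ = 1/(13.85691 + 0.94429) = 1/14.80120 = 0.067562

Final: 0.067562


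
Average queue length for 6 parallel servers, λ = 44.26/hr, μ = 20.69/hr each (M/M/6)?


a = λ/μ = 2.1392; ρ = a/6 = 0.3565
P₀ = 0.117487
Lq = P₀·a^c·ρ / (c!·(1−ρ)²) = 0.117487·95.83089·0.3565/(720·0.41405)
= 0.01347

Final: 0.01347


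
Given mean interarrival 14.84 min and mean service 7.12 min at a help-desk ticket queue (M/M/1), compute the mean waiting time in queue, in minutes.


λ = 60/14.84 = 4.0431 /hr
μ = 60/7.12 = 8.4270 /hr
ρ = λ/μ = 4.0431/8.4270 = 0.4798
Wq = ρ/(μ−λ) = 0.4798/(8.4270−4.0431) = 0.10944 hr
In minutes: 0.10944·60 = 6.567 min

Final: 6.567 min


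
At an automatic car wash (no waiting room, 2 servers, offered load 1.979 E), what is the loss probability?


B(c,a) = (a^c/c!) / Σ_{k=0}^{c} a^k/k!
a^2/2! = 1.958221
Σ terms (k=0..2): 1.00000 + 1.97900 + 1.95822 = 4.937221
B = 1.958221/4.937221 = 0.396624

Final: 0.396624


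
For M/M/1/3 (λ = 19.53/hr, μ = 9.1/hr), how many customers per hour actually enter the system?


ρ = 2.1462; P_K = (1−ρ)ρ^3/(1−ρ^4) = 0.560469
λ_eff = λ(1 − P_K) = 19.53·(1 − 0.560469) = 19.53·0.439531 = 8.5840 /hr

Final: 8.5840 /hr


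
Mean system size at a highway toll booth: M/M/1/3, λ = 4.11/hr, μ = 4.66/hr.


ρ = 4.11/4.66 = 0.8820
L = ρ[1 − (K+1)ρ^K + Kρ^(K+1)] / [(1−ρ)(1−ρ^(K+1))]
Numerator: 0.8820·(1 − 4·0.686069 + 3·0.605095) = 0.062629
Denominator: (0.1180)·(0.394905) = 0.046609
L = 0.062629/0.046609 = 1.3437

Final: 1.3437


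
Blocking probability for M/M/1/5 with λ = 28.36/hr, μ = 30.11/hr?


ρ = λ/μ = 28.36/30.11 = 0.9419
P_K = (1−ρ)ρ^K/(1−ρ^(K+1)) = (0.05812·0.741272)/(1 − 0.698189)
= 0.043083/0.301811 = 0.142748

Final: 0.142748


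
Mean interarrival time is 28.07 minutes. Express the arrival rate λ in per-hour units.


λ = 1/(interarrival time) in consistent units.
1 hour = 60 min, so λ = 60/28.07 = 2.1375 per hour

Final: 2.1375 /hr


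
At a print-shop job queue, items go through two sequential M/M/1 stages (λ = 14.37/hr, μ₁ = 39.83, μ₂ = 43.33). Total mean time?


Each node sees arrival rate λ = 14.37/hr (tandem ⇒ throughput preserved).
W₁ = 1/(μ₁−λ) = 1/(39.83−14.37) = 0.03928 hr
W₂ = 1/(μ₂−λ) = 1/(43.33−14.37) = 0.03453 hr
W_total = W₁ + W₂ = 0.03928 + 0.03453 = 0.07381 hr

Final: 0.07381 hr


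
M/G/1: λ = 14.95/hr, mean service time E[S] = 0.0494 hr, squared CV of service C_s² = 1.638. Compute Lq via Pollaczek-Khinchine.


ρ = λ·E[S] = 14.95·0.0494 = 0.7385
Lq = ρ²(1+C_s²)/(2(1−ρ)) = 0.5454·(1+1.638)/(2·0.2615)
= 0.5454·2.6380/0.5229 = 2.75143

Final: 2.75143


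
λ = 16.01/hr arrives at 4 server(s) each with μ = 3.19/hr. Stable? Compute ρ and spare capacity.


Total capacity cμ = 4·3.19 = 12.76/hr
ρ = λ/(cμ) = 16.01/12.76 = 1.2547
Stable ⇔ ρ < 1: NO
Spare capacity = cμ − λ = 12.76 − 16.01 = -3.25/hr

Final: ρ = 1.2547; unstable; margin = -3.25/hr


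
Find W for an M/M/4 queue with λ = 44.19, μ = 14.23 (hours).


a = 3.1054; ρ = 0.7764; P₀ = 0.032006
Lq = P₀·a^c·ρ/(c!(1−ρ)²) = 1.92497
Wq = Lq/λ = 1.92497/44.19 = 0.04356 hr
W = Wq + 1/μ = 0.04356 + 0.07027 = 0.11384 hr

Final: 0.11384 hr


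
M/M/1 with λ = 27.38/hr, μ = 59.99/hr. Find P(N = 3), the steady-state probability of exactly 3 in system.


ρ = 27.38/59.99 = 0.4564
P_n = (1−ρ)·ρ^n = (1 − 0.4564)·0.4564^3 = 0.5436·0.095074 = 0.051682

Final: 0.051682


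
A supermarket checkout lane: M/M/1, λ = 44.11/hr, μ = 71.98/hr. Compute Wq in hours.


ρ = 44.11/71.98 = 0.6128
Wq = ρ/(μ−λ) = 0.6128/(71.98 − 44.11) = 0.6128/27.87 = 0.02199 hr

Final: 0.02199 hr


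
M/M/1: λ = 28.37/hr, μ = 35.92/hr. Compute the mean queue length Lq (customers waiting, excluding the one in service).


ρ = 28.37/35.92 = 0.7898
Lq = ρ²/(1−ρ) = 0.6238/0.2102 = 2.9678

Final: 2.9678


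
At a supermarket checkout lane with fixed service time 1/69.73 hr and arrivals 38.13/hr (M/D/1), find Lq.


ρ = 38.13/69.73 = 0.5468
M/D/1: Lq = ρ²/(2(1−ρ)) = 0.2990/(2·0.4532) = 0.32991

Final: 0.32991


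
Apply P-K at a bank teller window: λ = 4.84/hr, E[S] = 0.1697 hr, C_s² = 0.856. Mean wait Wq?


ρ = λ·E[S] = 4.84·0.1697 = 0.8213
E[S²] = E[S]²(1+C_s²) = 0.1697²·(1+0.856) = 0.053449
Wq = λ·E[S²]/(2(1−ρ)) = 4.84·0.053449/(2·0.1787) = 0.72402 hr

Final: 0.72402 hr


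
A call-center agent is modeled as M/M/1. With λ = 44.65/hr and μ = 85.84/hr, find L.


ρ = λ/μ = 44.65/85.84 = 0.5202
L = ρ/(1−ρ) = 0.5202/(1 − 0.5202) = 0.5202/0.4798 = 1.0840

Final: 1.0840


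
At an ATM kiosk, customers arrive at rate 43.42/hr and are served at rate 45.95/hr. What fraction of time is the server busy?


ρ = λ/μ = 43.42/45.95 = 0.9449

Final: 0.9449


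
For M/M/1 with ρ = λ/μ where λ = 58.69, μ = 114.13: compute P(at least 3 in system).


ρ = 58.69/114.13 = 0.5142
P(N ≥ n) = ρ^n = 0.5142^3 = 0.135986

Final: 0.135986


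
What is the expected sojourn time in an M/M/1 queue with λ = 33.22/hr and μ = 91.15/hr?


W = 1/(μ−λ) = 1/(91.15 − 33.22) = 1/57.93 = 0.01726 hr

Final: 0.01726 hr


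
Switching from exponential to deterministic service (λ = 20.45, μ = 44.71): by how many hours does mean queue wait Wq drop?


ρ = 20.45/44.71 = 0.4574
Wq(M/M/1) = ρ/(μ−λ) = 0.4574/24.26 = 0.01885 hr
Wq(M/D/1) = ρ/(2(μ−λ)) = 0.009427 hr
Savings = 0.01885 − 0.009427 = 0.009427 hr

Final: 0.009427 hr


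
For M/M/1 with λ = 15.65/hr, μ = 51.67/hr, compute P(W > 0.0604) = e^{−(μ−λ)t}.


W ~ Exponential(μ−λ) for M/M/1.
μ − λ = 51.67 − 15.65 = 36.0200
P(W > t) = e^{−(μ−λ)t} = e^{−2.1756} = 0.113539

Final: 0.113539


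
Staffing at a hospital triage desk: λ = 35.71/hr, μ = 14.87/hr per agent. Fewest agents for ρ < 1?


Stability requires cμ > λ ⇔ c > λ/μ.
λ/μ = 35.71/14.87 = 2.4015
Minimum integer c = ⌊2.4015⌋ + 1 = 3
Check: 3·14.87 = 44.61 > 35.71, while 2·14.87 = 29.74 ≤ 35.71

Final: 3 servers


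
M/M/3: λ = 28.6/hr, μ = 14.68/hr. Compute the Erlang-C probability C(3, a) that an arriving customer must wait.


a = λ/μ = 1.9482; ρ = a/3 = 0.6494
P₀ = 0.119598 (from M/M/c formula)
C(c,a) = [a^c/(c!(1−ρ))]·P₀ = [7.39469/(6·0.3506)]·0.119598
= 3.51535·0.119598 = 0.420427

Final: 0.420427


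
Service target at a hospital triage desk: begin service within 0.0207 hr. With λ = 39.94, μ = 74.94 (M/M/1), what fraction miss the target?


ρ = 39.94/74.94 = 0.5330
P(Wq > t) = ρ·e^{−(μ−λ)t} = 0.5330·e^{−0.7245}
= 0.5330·0.484567 = 0.258255

Final: 0.258255


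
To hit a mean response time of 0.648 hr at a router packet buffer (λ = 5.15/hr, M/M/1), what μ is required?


W = 1/(μ−λ) ⇒ μ − λ = 1/W = 1/0.648 = 1.5432
μ = λ + 1/W = 5.15 + 1.5432 = 6.6932 per hr

Final: 6.6932 /hr


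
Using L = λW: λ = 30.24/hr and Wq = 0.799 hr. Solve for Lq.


Lq = λWq = 30.24·0.799 = 24.1618

Final: 24.1618


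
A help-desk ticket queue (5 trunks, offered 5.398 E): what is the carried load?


B(5,5.398) = 0.316293 (Erlang-B)
Carried load = a(1 − B) = 5.398·(1 − 0.316293) = 5.398·0.683707 = 3.6907 E

Final: 3.6907 Erlangs


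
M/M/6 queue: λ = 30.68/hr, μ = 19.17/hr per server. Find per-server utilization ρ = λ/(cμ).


ρ = λ/(cμ) = 30.68/(6·19.17) = 30.68/115.02 = 0.2667

Final: 0.2667


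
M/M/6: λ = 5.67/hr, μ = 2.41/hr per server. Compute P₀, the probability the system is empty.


a = λ/μ = 5.67/2.41 = 2.3527; ρ = a/c = 0.3921
Σ_{k=0}^{5} a^k/k! (terms k=0..5) = 1.00000 + 2.35270 + 2.76759 + 2.17044 + 1.27659 + 0.60069 = 10.16801
Tail: a^6/(6!(1−ρ)) = 169.58838/(720·0.6079) = 0.38747
P₀ = 1/(10.16801 + 0.38747) = 1/10.55548 = 0.094738

Final: 0.094738


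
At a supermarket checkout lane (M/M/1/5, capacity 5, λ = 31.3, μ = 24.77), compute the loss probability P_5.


ρ = λ/μ = 31.3/24.77 = 1.2636
P_K = (1−ρ)ρ^K/(1−ρ^(K+1)) = (-0.2636·3.221749)/(1 − 4.071083)
= -0.849335/-3.071083 = 0.276559

Final: 0.276559


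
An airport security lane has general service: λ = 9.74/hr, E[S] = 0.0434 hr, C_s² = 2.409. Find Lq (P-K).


ρ = λ·E[S] = 9.74·0.0434 = 0.4227
Lq = ρ²(1+C_s²)/(2(1−ρ)) = 0.1787·(1+2.409)/(2·0.5773)
= 0.1787·3.4090/1.1546 = 0.52760

Final: 0.52760


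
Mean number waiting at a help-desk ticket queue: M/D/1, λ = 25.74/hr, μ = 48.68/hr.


ρ = 25.74/48.68 = 0.5288
M/D/1: Lq = ρ²/(2(1−ρ)) = 0.2796/(2·0.4712) = 0.29665

Final: 0.29665


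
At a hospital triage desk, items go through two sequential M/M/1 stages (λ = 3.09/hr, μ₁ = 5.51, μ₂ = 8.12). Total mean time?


Each node sees arrival rate λ = 3.09/hr (tandem ⇒ throughput preserved).
W₁ = 1/(μ₁−λ) = 1/(5.51−3.09) = 0.41322 hr
W₂ = 1/(μ₂−λ) = 1/(8.12−3.09) = 0.19881 hr
W_total = W₁ + W₂ = 0.41322 + 0.19881 = 0.61203 hr

Final: 0.61203 hr


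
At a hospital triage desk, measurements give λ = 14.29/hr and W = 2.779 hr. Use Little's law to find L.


L = λW = 14.29·2.779 = 39.7119

Final: 39.7119


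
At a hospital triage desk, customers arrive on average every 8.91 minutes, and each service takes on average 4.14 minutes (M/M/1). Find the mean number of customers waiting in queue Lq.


λ = 60/8.91 = 6.7340 /hr
μ = 60/4.14 = 14.4928 /hr
ρ = λ/μ = 6.7340/14.4928 = 0.4646
Lq = ρ²/(1−ρ) = 0.2159/0.5354 = 0.4033

Final: 0.4033


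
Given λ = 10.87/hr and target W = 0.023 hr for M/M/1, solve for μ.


W = 1/(μ−λ) ⇒ μ − λ = 1/W = 1/0.023 = 43.4783
μ = λ + 1/W = 10.87 + 43.4783 = 54.3483 per hr

Final: 54.3483 /hr


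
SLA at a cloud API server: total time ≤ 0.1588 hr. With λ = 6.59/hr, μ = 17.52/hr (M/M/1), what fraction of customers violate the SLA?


W ~ Exponential(μ−λ) for M/M/1.
μ − λ = 17.52 − 6.59 = 10.9300
P(W > t) = e^{−(μ−λ)t} = e^{−1.7357} = 0.176280

Final: 0.176280


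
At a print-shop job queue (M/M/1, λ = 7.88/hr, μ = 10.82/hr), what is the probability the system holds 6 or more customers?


ρ = 7.88/10.82 = 0.7283
P(N ≥ n) = ρ^n = 0.7283^6 = 0.149209

Final: 0.149209


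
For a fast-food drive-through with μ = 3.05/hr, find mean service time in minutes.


Mean service time = 1/μ = 1/3.05 hour = 0.32787 hour
In minutes: 0.32787 × 60 = 19.6721 min

Final: 19.6721 min


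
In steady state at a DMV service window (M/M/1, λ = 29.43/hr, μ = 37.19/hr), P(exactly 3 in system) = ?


ρ = 29.43/37.19 = 0.7913
P_n = (1−ρ)·ρ^n = (1 − 0.7913)·0.7913^3 = 0.2087·0.495555 = 0.103402

Final: 0.103402


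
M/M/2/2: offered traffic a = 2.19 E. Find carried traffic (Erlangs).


B(2,2.19) = 0.429139 (Erlang-B)
Carried load = a(1 − B) = 2.19·(1 − 0.429139) = 2.19·0.570861 = 1.2502 E

Final: 1.2502 Erlangs


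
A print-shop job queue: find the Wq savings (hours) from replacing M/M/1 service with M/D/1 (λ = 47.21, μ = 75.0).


ρ = 47.21/75.0 = 0.6295
Wq(M/M/1) = ρ/(μ−λ) = 0.6295/27.79 = 0.02265 hr
Wq(M/D/1) = ρ/(2(μ−λ)) = 0.01133 hr
Savings = 0.02265 − 0.01133 = 0.01133 hr

Final: 0.01133 hr


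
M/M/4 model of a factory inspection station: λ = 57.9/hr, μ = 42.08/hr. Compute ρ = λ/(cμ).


ρ = λ/(cμ) = 57.9/(4·42.08) = 57.9/168.32 = 0.3440

Final: 0.3440


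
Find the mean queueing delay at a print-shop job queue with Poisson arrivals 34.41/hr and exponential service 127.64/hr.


ρ = 34.41/127.64 = 0.2696
Wq = ρ/(μ−λ) = 0.2696/(127.64 − 34.41) = 0.2696/93.23 = 0.002892 hr

Final: 0.002892 hr


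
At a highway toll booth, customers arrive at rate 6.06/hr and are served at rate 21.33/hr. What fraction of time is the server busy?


ρ = λ/μ = 6.06/21.33 = 0.2841

Final: 0.2841


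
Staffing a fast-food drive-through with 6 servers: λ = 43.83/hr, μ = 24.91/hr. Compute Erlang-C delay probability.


a = λ/μ = 1.7595; ρ = a/6 = 0.2933
P₀ = 0.172009 (from M/M/c formula)
C(c,a) = [a^c/(c!(1−ρ))]·P₀ = [29.67471/(720·0.7067)]·0.172009
= 0.05832·0.172009 = 0.010031

Final: 0.010031


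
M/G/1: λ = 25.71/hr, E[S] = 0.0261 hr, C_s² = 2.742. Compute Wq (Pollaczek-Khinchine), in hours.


ρ = λ·E[S] = 25.71·0.0261 = 0.6710
E[S²] = E[S]²(1+C_s²) = 0.0261²·(1+2.742) = 0.002549
Wq = λ·E[S²]/(2(1−ρ)) = 25.71·0.002549/(2·0.3290) = 0.09961 hr

Final: 0.09961 hr


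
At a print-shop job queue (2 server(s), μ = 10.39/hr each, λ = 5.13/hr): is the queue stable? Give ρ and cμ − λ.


Total capacity cμ = 2·10.39 = 20.78/hr
ρ = λ/(cμ) = 5.13/20.78 = 0.2469
Stable ⇔ ρ < 1: YES
Spare capacity = cμ − λ = 20.78 − 5.13 = 15.65/hr

Final: ρ = 0.2469; stable; margin = 15.65/hr


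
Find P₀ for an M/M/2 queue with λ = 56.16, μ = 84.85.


a = λ/μ = 56.16/84.85 = 0.6619; ρ = a/c = 0.3309
Σ_{k=0}^{1} a^k/k! (terms k=0..1) = 1.00000 + 0.66187 = 1.66187
Tail: a^2/(2!(1−ρ)) = 0.43808/(2·0.6691) = 0.32738
P₀ = 1/(1.66187 + 0.32738) = 1/1.98925 = 0.502701

Final: 0.502701


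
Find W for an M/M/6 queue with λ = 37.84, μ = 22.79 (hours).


a = 1.6604; ρ = 0.2767; P₀ = 0.189978
Lq = P₀·a^c·ρ/(c!(1−ρ)²) = 0.002925
Wq = Lq/λ = 0.002925/37.84 = 0.00007729 hr
W = Wq + 1/μ = 0.00007729 + 0.04388 = 0.04396 hr

Final: 0.04396 hr


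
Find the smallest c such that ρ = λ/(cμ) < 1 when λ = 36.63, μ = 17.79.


Stability requires cμ > λ ⇔ c > λ/μ.
λ/μ = 36.63/17.79 = 2.0590
Minimum integer c = ⌊2.0590⌋ + 1 = 3
Check: 3·17.79 = 53.37 > 36.63, while 2·17.79 = 35.58 ≤ 36.63

Final: 3 servers


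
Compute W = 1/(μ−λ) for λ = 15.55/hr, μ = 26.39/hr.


W = 1/(μ−λ) = 1/(26.39 − 15.55) = 1/10.84 = 0.09225 hr

Final: 0.09225 hr


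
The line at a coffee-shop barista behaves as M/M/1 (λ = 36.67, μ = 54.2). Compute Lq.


ρ = 36.67/54.2 = 0.6766
Lq = ρ²/(1−ρ) = 0.4577/0.3234 = 1.4153

Final: 1.4153


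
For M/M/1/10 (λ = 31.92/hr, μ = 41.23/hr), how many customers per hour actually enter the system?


ρ = 0.7742; P_K = (1−ρ)ρ^10/(1−ρ^11) = 0.018580
λ_eff = λ(1 − P_K) = 31.92·(1 − 0.018580) = 31.92·0.981420 = 31.3269 /hr

Final: 31.3269 /hr


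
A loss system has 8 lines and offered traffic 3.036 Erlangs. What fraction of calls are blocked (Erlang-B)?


B(c,a) = (a^c/c!) / Σ_{k=0}^{c} a^k/k!
a^8/8! = 0.179017
Σ terms (k=0..8): 1.00000 + 3.03600 + 4.60865 + 4.66395 + 3.53994 + 2.14945 + 1.08762 + 0.47172 + 0.17902 = 20.736347
B = 0.179017/20.736347 = 0.008633

Final: 0.008633


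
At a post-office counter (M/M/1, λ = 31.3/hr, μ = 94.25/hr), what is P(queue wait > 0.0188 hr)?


ρ = 31.3/94.25 = 0.3321
P(Wq > t) = ρ·e^{−(μ−λ)t} = 0.3321·e^{−1.1835}
= 0.3321·0.306217 = 0.101693

Final: 0.101693


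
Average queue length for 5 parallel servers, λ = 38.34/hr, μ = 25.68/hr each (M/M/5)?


a = λ/μ = 1.4930; ρ = a/5 = 0.2986
P₀ = 0.224351
Lq = P₀·a^c·ρ / (c!·(1−ρ)²) = 0.224351·7.41798·0.2986/(120·0.49196)
= 0.008418

Final: 0.008418


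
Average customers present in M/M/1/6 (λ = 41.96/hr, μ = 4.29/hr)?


ρ = 41.96/4.29 = 9.7809
L = ρ[1 − (K+1)ρ^K + Kρ^(K+1)] / [(1−ρ)(1−ρ^(K+1))]
Numerator: 9.7809·(1 − 7·875526.154045 + 6·8563421.310896) = 442603135.017497
Denominator: (-8.7809)·(-8563420.310896) = 75194415.643699
L = 442603135.017497/75194415.643699 = 5.8861

Final: 5.8861


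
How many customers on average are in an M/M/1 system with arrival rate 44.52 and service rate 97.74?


ρ = λ/μ = 44.52/97.74 = 0.4555
L = ρ/(1−ρ) = 0.4555/(1 − 0.4555) = 0.4555/0.5445 = 0.8365

Final: 0.8365


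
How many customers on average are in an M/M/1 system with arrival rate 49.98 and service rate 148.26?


ρ = λ/μ = 49.98/148.26 = 0.3371
L = ρ/(1−ρ) = 0.3371/(1 − 0.3371) = 0.3371/0.6629 = 0.5085

Final: 0.5085


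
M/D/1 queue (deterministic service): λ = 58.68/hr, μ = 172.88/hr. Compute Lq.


ρ = 58.68/172.88 = 0.3394
M/D/1: Lq = ρ²/(2(1−ρ)) = 0.1152/(2·0.6606) = 0.08720

Final: 0.08720


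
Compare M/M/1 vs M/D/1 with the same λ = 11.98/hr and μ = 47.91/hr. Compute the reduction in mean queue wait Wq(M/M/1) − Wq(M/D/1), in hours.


ρ = 11.98/47.91 = 0.2501
Wq(M/M/1) = ρ/(μ−λ) = 0.2501/35.93 = 0.006959 hr
Wq(M/D/1) = ρ/(2(μ−λ)) = 0.003480 hr
Savings = 0.006959 − 0.003480 = 0.003480 hr

Final: 0.003480 hr


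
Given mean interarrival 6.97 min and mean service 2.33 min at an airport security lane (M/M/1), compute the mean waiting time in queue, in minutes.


λ = 60/6.97 = 8.6083 /hr
μ = 60/2.33 = 25.7511 /hr
ρ = λ/μ = 8.6083/25.7511 = 0.3343
Wq = ρ/(μ−λ) = 0.3343/(25.7511−8.6083) = 0.01950 hr
In minutes: 0.01950·60 = 1.170 min

Final: 1.170 min


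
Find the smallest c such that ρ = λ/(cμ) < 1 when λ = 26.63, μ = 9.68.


Stability requires cμ > λ ⇔ c > λ/μ.
λ/μ = 26.63/9.68 = 2.7510
Minimum integer c = ⌊2.7510⌋ + 1 = 3
Check: 3·9.68 = 29.04 > 26.63, while 2·9.68 = 19.36 ≤ 26.63

Final: 3 servers


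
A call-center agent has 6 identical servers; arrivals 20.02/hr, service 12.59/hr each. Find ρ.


ρ = λ/(cμ) = 20.02/(6·12.59) = 20.02/75.54 = 0.2650

Final: 0.2650
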